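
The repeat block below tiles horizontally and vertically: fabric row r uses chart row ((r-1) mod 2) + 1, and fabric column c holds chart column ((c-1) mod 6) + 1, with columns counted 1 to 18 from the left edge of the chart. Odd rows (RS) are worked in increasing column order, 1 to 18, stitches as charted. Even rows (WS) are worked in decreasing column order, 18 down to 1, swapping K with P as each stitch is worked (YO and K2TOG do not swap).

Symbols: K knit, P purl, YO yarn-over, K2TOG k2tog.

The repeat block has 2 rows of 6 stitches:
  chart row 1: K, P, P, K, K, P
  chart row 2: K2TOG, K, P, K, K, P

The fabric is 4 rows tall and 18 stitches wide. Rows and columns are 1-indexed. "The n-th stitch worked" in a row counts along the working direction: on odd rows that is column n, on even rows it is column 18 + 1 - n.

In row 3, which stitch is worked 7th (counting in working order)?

Stitch:
K

Derivation:
Row 3 uses chart row ((3-1) mod 2)+1 = 1. Row 3 is odd, so RS.
Chart row 1 tiled across columns 1-18: K P P K K P K P P K K P K P P K K P
Right side: take the tiled row as-is (worked left to right from column 1).
Counting 7 along the worked row gives K.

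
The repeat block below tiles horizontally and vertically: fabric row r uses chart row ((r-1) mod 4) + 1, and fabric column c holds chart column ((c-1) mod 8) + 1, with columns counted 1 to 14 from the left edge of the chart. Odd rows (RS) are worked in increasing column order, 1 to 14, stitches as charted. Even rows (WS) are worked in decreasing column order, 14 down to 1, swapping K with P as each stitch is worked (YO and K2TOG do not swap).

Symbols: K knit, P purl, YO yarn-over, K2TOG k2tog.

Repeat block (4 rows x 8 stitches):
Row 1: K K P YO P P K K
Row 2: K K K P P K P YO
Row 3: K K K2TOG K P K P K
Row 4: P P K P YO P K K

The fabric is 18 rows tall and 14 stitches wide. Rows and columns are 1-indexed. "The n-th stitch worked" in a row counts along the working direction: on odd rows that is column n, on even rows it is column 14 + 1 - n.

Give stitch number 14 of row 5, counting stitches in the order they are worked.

For row 5: chart row = ((5-1) mod 4) + 1 = 1; this is a RS (odd) row.
Chart row 1 tiled across columns 1-14: K K P YO P P K K K K P YO P P
RS: work column 1 to column 14, symbols as charted — the tiled row is the row as worked.
Counting 14 along the worked row gives P.

Stitch:
P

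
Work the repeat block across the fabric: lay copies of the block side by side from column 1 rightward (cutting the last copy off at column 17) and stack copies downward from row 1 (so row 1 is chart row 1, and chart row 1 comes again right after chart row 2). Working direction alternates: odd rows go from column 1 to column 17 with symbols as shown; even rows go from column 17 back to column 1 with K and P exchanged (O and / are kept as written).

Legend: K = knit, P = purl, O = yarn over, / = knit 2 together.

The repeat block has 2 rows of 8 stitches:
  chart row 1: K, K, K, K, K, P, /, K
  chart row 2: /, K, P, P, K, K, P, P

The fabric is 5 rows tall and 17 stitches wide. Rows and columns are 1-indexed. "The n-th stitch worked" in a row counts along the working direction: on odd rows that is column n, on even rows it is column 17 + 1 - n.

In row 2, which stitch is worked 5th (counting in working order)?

Row 2: (2-1) mod 2 = 1, so use chart row 2. Even row -> WS.
Chart row 2 tiled across columns 1-17: / K P P K K P P / K P P K K P P /
WS row: flip the tiled sequence (start at column 17) and apply K<->P; O and / stay.
Row 2 as worked: / K K P P K K P / K K P P K K P /
The 5th stitch worked is P.

Result:
P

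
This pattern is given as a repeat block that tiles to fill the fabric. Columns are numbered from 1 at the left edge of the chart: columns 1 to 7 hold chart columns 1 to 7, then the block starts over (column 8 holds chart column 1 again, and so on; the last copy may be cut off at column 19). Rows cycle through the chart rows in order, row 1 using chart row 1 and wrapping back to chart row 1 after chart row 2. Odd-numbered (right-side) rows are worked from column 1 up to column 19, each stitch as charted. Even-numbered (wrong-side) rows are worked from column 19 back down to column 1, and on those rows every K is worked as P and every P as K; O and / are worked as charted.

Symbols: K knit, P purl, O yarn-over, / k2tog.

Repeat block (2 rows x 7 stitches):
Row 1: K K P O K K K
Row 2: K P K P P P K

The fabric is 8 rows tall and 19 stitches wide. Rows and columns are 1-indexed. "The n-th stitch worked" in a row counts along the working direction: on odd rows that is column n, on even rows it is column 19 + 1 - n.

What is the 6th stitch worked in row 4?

Row 4: (4-1) mod 2 = 1, so use chart row 2. Even row -> WS.
Chart row 2 tiled across columns 1-19: K P K P P P K K P K P P P K K P K P P
WS: work from column 19 back to column 1 (reverse the tiled row), swapping K<->P (O and / unchanged).
Row 4 as worked: K K P K P P K K K P K P P K K K P K P
Stitch 6 in working order -> P

== STITCH ==
P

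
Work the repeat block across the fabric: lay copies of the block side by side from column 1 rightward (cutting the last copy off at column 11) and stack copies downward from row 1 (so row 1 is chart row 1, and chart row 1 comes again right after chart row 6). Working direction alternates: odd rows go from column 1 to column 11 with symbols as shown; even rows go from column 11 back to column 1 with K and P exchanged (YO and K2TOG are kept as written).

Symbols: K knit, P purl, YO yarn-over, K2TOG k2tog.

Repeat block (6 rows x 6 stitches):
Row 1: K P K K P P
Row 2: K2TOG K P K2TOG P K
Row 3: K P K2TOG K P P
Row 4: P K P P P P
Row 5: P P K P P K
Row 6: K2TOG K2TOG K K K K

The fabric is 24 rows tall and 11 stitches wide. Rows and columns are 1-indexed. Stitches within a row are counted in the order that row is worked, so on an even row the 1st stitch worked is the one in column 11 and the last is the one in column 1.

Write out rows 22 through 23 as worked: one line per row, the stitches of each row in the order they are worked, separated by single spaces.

Rows as worked:
K K K P K K K K K P K
P P K P P K P P K P P

Derivation:
Row 22: chart row 4, WS - tiled (columns 1-11): P K P P P P P K P P P; work from column 11 back to 1 with K<->P swapped.
Row 23: chart row 5, RS - tile across columns 1-11 and work as-is.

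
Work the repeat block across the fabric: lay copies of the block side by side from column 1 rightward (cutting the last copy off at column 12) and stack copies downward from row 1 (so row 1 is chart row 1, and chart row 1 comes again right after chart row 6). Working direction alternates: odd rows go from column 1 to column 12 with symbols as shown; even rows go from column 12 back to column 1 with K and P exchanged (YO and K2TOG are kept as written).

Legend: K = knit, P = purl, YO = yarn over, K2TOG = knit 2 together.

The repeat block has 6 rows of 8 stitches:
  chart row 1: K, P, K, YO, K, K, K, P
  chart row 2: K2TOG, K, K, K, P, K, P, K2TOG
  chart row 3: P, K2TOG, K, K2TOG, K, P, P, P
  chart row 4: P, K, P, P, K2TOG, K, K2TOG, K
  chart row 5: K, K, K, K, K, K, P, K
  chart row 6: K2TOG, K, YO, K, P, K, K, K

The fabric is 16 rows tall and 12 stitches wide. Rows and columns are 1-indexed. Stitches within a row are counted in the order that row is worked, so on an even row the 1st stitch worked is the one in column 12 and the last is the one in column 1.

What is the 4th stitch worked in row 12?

For row 12: chart row = ((12-1) mod 6) + 1 = 6; this is a WS (even) row.
Chart row 6 tiled across columns 1-12: K2TOG K YO K P K K K K2TOG K YO K
Wrong side: read the tiled row from column 12 down to 1 and exchange K with P (leave YO, K2TOG).
Row 12 as worked: P YO P K2TOG P P P K P YO P K2TOG
The 4th stitch worked is K2TOG.

Result:
K2TOG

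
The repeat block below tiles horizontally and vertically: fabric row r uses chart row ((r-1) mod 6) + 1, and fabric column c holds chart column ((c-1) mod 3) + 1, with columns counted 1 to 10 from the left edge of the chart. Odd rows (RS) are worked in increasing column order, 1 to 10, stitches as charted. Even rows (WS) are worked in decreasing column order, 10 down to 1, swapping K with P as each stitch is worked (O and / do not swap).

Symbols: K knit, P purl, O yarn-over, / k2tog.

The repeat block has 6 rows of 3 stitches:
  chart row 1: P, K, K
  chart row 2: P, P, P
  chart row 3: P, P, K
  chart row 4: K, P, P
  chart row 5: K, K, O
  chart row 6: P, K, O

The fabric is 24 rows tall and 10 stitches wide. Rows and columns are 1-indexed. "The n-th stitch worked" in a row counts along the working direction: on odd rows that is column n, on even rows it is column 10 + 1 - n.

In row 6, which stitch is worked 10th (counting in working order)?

Row 6 uses chart row ((6-1) mod 6)+1 = 6. Row 6 is even, so WS.
Chart row 6 tiled across columns 1-10: P K O P K O P K O P
WS: work from column 10 back to column 1 (reverse the tiled row), swapping K<->P (O and / unchanged).
Row 6 as worked: K O P K O P K O P K
The 10th stitch worked is K.

Stitch:
K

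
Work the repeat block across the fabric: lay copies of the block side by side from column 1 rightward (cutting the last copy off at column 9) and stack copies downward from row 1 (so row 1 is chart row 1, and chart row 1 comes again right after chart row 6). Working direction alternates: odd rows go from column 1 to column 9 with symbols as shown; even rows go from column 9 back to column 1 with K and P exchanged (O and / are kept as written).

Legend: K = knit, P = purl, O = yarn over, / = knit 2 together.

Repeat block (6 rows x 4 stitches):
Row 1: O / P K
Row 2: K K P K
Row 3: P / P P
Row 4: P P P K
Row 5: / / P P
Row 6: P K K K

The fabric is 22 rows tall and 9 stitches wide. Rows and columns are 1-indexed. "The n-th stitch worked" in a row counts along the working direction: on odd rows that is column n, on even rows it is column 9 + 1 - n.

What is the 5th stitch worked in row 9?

== STITCH ==
P

Derivation:
Row 9 uses chart row ((9-1) mod 6)+1 = 3. Row 9 is odd, so RS.
Chart row 3 tiled across columns 1-9: P / P P P / P P P
RS row: no reversal, no swap; stitch n worked = column n.
Counting 5 along the worked row gives P.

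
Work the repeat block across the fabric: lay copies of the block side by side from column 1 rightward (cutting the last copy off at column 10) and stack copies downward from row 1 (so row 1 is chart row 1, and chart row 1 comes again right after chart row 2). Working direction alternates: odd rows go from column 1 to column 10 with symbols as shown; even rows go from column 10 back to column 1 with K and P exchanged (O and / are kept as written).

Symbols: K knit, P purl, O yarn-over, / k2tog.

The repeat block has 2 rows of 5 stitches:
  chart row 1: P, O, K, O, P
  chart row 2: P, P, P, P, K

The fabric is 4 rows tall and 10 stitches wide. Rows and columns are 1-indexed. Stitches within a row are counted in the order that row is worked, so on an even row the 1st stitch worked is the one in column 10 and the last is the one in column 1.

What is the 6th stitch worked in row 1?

Row 1 uses chart row ((1-1) mod 2)+1 = 1. Row 1 is odd, so RS.
Chart row 1 tiled across columns 1-10: P O K O P P O K O P
RS: work column 1 to column 10, symbols as charted — the tiled row is the row as worked.
Stitch 6 in working order -> P

Stitch:
P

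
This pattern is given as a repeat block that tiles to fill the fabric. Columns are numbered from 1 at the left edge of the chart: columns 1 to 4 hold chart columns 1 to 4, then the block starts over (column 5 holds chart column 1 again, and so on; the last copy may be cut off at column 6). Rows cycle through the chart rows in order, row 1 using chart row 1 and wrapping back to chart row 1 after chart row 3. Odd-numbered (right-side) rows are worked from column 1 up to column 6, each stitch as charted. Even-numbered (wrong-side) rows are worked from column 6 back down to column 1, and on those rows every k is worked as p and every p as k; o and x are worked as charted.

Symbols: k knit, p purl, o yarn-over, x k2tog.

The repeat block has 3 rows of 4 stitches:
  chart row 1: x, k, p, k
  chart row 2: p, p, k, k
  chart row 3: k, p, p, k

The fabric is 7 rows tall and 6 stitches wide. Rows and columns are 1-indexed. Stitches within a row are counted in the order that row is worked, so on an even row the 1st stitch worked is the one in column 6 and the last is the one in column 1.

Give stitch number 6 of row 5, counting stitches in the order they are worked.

Result:
p

Derivation:
For row 5: chart row = ((5-1) mod 3) + 1 = 2; this is a RS (odd) row.
Chart row 2 tiled across columns 1-6: p p k k p p
RS: work column 1 to column 6, symbols as charted — the tiled row is the row as worked.
Counting 6 along the worked row gives p.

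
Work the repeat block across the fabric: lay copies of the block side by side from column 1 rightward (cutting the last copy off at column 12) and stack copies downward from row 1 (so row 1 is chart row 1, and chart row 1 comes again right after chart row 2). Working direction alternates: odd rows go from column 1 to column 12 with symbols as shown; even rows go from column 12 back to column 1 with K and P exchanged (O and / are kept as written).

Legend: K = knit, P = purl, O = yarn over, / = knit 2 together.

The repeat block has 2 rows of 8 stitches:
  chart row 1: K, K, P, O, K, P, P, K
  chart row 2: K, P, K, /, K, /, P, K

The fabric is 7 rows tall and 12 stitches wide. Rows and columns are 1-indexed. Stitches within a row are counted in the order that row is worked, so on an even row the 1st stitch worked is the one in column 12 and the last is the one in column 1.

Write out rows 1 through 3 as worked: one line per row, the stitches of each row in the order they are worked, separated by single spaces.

Result:
K K P O K P P K K K P O
/ P K P P K / P / P K P
K K P O K P P K K K P O

Derivation:
Row 1: chart row 1, RS - tile across columns 1-12 and work as-is.
Row 2: chart row 2, WS - tiled (columns 1-12): K P K / K / P K K P K /; work from column 12 back to 1 with K<->P swapped.
Row 3: chart row 1, RS - tile across columns 1-12 and work as-is.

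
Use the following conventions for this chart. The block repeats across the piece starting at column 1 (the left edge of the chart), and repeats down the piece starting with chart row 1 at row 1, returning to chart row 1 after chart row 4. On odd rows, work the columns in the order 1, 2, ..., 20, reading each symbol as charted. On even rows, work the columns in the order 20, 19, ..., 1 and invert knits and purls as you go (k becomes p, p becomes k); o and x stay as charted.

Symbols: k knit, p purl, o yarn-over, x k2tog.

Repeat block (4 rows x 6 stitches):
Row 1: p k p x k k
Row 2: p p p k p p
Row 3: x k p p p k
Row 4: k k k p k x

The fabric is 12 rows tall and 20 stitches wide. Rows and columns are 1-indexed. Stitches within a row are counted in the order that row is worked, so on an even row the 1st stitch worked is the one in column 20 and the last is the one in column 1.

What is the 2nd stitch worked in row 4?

Row 4: (4-1) mod 4 = 3, so use chart row 4. Even row -> WS.
Chart row 4 tiled across columns 1-20: k k k p k x k k k p k x k k k p k x k k
WS row: flip the tiled sequence (start at column 20) and apply k<->p; o and x stay.
Row 4 as worked: p p x p k p p p x p k p p p x p k p p p
The 2nd stitch worked is p.

Result:
p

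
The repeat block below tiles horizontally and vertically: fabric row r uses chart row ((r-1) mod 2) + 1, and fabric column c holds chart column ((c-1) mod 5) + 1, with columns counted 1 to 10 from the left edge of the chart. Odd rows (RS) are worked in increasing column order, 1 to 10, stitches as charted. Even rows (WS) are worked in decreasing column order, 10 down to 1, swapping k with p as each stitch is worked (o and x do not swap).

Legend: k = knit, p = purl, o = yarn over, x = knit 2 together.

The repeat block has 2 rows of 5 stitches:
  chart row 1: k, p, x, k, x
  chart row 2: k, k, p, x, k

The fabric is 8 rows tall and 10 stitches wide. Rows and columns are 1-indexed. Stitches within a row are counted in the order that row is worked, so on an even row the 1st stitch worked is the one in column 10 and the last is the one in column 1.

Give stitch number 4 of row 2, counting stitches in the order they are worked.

== STITCH ==
p

Derivation:
Row 2 uses chart row ((2-1) mod 2)+1 = 2. Row 2 is even, so WS.
Chart row 2 tiled across columns 1-10: k k p x k k k p x k
WS: work from column 10 back to column 1 (reverse the tiled row), swapping k<->p (o and x unchanged).
Row 2 as worked: p x k p p p x k p p
Counting 4 along the worked row gives p.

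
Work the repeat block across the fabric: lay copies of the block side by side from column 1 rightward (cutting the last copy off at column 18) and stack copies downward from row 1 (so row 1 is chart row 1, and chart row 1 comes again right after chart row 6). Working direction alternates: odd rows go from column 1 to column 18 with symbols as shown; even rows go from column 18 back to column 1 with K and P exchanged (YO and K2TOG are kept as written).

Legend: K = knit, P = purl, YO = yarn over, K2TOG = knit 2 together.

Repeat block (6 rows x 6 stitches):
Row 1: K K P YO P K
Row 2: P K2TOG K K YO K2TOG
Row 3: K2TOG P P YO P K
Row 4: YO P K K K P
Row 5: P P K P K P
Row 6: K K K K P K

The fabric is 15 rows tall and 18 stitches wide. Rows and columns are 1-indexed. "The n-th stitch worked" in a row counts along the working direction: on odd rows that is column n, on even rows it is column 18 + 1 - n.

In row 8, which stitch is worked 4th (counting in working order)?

== STITCH ==
P

Derivation:
Row 8 uses chart row ((8-1) mod 6)+1 = 2. Row 8 is even, so WS.
Chart row 2 tiled across columns 1-18: P K2TOG K K YO K2TOG P K2TOG K K YO K2TOG P K2TOG K K YO K2TOG
WS: work from column 18 back to column 1 (reverse the tiled row), swapping K<->P (YO and K2TOG unchanged).
Row 8 as worked: K2TOG YO P P K2TOG K K2TOG YO P P K2TOG K K2TOG YO P P K2TOG K
The 4th stitch worked is P.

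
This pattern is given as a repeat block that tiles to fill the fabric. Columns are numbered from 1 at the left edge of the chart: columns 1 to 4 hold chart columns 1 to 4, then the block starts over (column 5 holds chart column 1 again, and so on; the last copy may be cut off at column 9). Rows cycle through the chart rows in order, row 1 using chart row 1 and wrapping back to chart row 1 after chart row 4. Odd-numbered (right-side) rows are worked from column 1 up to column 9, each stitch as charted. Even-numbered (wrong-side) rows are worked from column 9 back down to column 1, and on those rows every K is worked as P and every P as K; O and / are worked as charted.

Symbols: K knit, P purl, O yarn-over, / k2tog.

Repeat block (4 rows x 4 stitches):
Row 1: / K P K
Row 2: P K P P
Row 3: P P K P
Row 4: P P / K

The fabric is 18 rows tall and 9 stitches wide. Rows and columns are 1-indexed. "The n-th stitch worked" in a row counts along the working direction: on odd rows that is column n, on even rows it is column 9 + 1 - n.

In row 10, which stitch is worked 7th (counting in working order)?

Row 10: (10-1) mod 4 = 1, so use chart row 2. Even row -> WS.
Chart row 2 tiled across columns 1-9: P K P P P K P P P
WS: work from column 9 back to column 1 (reverse the tiled row), swapping K<->P (O and / unchanged).
Row 10 as worked: K K K P K K K P K
Stitch 7 in working order -> K

Stitch:
K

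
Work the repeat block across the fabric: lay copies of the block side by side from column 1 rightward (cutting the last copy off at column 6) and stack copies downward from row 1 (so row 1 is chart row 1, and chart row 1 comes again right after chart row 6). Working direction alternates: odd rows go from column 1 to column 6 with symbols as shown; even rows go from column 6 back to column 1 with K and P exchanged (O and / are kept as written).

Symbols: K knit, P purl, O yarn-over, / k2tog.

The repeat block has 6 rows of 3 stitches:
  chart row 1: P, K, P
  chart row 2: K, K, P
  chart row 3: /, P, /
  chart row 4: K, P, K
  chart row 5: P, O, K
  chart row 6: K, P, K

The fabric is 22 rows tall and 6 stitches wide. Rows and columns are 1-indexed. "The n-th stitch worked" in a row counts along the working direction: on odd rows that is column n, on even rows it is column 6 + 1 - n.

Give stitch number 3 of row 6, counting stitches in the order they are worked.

== STITCH ==
P

Derivation:
Row 6 uses chart row ((6-1) mod 6)+1 = 6. Row 6 is even, so WS.
Chart row 6 tiled across columns 1-6: K P K K P K
WS: work from column 6 back to column 1 (reverse the tiled row), swapping K<->P (O and / unchanged).
Row 6 as worked: P K P P K P
The 3rd stitch worked is P.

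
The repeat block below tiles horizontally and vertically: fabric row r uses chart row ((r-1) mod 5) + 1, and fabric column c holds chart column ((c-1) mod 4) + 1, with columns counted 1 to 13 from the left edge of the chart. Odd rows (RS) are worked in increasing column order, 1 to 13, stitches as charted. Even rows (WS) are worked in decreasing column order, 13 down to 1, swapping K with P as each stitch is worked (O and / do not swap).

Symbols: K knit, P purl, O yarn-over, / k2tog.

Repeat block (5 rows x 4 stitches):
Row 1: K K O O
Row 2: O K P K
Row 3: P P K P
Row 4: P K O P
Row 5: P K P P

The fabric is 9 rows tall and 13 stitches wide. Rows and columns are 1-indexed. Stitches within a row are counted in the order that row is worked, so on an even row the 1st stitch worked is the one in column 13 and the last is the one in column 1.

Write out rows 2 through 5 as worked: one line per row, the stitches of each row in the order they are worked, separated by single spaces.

Result:
O P K P O P K P O P K P O
P P K P P P K P P P K P P
K K O P K K O P K K O P K
P K P P P K P P P K P P P

Derivation:
Row 2: chart row 2, WS - tiled (columns 1-13): O K P K O K P K O K P K O; work from column 13 back to 1 with K<->P swapped.
Row 3: chart row 3, RS - tile across columns 1-13 and work as-is.
Row 4: chart row 4, WS - tiled (columns 1-13): P K O P P K O P P K O P P; work from column 13 back to 1 with K<->P swapped.
Row 5: chart row 5, RS - tile across columns 1-13 and work as-is.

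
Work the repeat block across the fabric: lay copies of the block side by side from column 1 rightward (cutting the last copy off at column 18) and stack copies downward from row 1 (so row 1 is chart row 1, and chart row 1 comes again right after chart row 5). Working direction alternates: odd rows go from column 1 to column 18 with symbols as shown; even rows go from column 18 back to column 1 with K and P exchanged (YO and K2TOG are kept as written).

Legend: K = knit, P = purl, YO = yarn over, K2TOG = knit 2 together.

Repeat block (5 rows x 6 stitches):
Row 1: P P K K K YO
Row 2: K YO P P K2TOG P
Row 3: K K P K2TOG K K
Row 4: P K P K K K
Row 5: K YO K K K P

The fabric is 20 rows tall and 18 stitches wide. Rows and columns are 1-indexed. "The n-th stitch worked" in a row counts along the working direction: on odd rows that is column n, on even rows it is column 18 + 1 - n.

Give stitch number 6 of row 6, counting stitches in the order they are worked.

For row 6: chart row = ((6-1) mod 5) + 1 = 1; this is a WS (even) row.
Chart row 1 tiled across columns 1-18: P P K K K YO P P K K K YO P P K K K YO
WS row: flip the tiled sequence (start at column 18) and apply K<->P; YO and K2TOG stay.
Row 6 as worked: YO P P P K K YO P P P K K YO P P P K K
The 6th stitch worked is K.

Result:
K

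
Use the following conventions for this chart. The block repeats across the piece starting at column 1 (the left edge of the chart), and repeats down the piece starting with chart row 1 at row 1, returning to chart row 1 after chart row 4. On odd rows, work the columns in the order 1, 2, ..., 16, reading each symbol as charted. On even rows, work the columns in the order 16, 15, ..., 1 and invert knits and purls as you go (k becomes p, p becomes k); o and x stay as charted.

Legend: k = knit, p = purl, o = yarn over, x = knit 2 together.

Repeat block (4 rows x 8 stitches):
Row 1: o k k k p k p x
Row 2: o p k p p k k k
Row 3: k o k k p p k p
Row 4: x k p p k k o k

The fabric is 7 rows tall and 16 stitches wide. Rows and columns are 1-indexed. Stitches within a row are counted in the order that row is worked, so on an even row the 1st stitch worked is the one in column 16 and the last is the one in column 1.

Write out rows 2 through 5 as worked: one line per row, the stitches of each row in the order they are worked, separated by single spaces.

== ROWS AS WORKED ==
p p p k k p k o p p p k k p k o
k o k k p p k p k o k k p p k p
p o p p k k p x p o p p k k p x
o k k k p k p x o k k k p k p x

Derivation:
Row 2: chart row 2, WS - tiled (columns 1-16): o p k p p k k k o p k p p k k k; work from column 16 back to 1 with k<->p swapped.
Row 3: chart row 3, RS - tile across columns 1-16 and work as-is.
Row 4: chart row 4, WS - tiled (columns 1-16): x k p p k k o k x k p p k k o k; work from column 16 back to 1 with k<->p swapped.
Row 5: chart row 1, RS - tile across columns 1-16 and work as-is.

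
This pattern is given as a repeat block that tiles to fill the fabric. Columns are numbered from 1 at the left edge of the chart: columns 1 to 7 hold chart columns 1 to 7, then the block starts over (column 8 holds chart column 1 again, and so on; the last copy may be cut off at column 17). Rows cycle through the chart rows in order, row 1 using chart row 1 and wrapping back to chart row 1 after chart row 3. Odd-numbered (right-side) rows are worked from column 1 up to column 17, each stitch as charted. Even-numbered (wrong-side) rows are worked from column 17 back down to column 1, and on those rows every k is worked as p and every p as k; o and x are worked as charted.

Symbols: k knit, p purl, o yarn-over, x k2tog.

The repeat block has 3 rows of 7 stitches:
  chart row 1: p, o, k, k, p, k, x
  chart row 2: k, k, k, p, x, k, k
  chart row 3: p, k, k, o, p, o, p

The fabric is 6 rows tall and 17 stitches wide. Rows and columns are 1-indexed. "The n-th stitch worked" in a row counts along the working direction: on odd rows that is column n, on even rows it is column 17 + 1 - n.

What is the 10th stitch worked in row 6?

Stitch:
k

Derivation:
Row 6: (6-1) mod 3 = 2, so use chart row 3. Even row -> WS.
Chart row 3 tiled across columns 1-17: p k k o p o p p k k o p o p p k k
Wrong side: read the tiled row from column 17 down to 1 and exchange k with p (leave o, x).
Row 6 as worked: p p k k o k o p p k k o k o p p k
Stitch 10 in working order -> k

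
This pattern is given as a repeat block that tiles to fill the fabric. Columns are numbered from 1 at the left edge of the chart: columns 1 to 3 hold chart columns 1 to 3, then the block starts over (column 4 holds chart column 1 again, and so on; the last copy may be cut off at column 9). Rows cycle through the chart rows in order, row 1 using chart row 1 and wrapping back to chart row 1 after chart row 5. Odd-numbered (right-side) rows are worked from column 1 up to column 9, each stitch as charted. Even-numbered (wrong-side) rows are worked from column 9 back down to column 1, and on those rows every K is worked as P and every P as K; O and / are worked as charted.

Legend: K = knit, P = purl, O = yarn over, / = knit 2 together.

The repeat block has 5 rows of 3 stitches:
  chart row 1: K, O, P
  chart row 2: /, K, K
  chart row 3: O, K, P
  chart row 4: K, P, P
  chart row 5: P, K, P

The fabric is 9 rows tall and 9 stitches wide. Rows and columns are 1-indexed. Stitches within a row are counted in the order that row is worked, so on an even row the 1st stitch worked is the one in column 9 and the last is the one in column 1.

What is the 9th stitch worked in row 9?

For row 9: chart row = ((9-1) mod 5) + 1 = 4; this is a RS (odd) row.
Chart row 4 tiled across columns 1-9: K P P K P P K P P
Right side: take the tiled row as-is (worked left to right from column 1).
The 9th stitch worked is P.

== STITCH ==
P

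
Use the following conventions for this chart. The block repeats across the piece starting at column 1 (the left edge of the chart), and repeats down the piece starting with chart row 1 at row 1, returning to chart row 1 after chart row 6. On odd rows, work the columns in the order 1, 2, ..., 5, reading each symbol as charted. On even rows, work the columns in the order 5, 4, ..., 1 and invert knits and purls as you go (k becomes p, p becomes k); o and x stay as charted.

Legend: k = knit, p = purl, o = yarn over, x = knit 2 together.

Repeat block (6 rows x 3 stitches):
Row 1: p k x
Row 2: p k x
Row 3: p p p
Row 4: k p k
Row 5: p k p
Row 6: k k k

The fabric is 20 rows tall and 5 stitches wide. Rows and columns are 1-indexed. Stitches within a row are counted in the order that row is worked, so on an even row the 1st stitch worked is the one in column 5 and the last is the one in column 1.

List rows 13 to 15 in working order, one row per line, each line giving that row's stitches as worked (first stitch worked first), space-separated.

Row 13: chart row 1, RS - tile across columns 1-5 and work as-is.
Row 14: chart row 2, WS - tiled (columns 1-5): p k x p k; work from column 5 back to 1 with k<->p swapped.
Row 15: chart row 3, RS - tile across columns 1-5 and work as-is.

Rows as worked:
p k x p k
p k x p k
p p p p p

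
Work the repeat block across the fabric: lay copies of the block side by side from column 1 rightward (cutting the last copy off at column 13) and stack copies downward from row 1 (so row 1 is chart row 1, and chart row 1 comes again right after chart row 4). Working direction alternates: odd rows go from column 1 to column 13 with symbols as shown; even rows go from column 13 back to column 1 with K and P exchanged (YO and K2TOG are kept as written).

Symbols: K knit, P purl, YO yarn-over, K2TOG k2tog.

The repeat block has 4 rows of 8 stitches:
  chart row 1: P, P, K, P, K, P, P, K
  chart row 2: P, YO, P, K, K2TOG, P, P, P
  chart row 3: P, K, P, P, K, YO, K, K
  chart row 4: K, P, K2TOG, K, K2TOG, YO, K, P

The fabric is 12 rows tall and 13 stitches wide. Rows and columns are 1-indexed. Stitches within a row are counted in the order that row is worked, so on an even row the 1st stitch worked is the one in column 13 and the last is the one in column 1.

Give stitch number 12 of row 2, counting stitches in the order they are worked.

For row 2: chart row = ((2-1) mod 4) + 1 = 2; this is a WS (even) row.
Chart row 2 tiled across columns 1-13: P YO P K K2TOG P P P P YO P K K2TOG
WS row: flip the tiled sequence (start at column 13) and apply K<->P; YO and K2TOG stay.
Row 2 as worked: K2TOG P K YO K K K K K2TOG P K YO K
Counting 12 along the worked row gives YO.

Result:
YO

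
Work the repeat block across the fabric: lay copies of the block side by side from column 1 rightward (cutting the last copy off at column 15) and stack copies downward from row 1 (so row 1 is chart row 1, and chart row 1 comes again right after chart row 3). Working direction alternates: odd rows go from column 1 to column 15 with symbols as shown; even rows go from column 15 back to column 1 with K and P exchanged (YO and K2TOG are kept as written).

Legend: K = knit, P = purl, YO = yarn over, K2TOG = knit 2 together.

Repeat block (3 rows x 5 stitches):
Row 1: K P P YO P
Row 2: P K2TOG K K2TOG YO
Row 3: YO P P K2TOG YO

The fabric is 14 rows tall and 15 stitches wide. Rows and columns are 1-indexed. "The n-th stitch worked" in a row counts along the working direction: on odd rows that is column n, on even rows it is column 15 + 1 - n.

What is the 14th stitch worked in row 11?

Row 11 uses chart row ((11-1) mod 3)+1 = 2. Row 11 is odd, so RS.
Chart row 2 tiled across columns 1-15: P K2TOG K K2TOG YO P K2TOG K K2TOG YO P K2TOG K K2TOG YO
RS row: no reversal, no swap; stitch n worked = column n.
Counting 14 along the worked row gives K2TOG.

Result:
K2TOG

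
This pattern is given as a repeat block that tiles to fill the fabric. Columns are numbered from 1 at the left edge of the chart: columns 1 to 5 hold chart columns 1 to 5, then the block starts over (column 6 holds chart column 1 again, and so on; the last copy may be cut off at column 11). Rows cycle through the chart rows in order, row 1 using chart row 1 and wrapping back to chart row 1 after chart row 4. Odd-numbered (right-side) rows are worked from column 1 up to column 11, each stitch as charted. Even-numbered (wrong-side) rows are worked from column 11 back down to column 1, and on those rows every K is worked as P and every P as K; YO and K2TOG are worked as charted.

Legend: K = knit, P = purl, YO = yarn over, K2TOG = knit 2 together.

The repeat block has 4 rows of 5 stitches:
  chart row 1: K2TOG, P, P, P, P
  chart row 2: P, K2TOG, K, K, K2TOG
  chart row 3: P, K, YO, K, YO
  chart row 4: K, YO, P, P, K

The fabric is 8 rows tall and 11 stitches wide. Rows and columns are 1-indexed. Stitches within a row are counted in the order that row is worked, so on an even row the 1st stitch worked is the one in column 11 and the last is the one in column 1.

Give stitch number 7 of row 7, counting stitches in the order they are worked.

Stitch:
K

Derivation:
Row 7 uses chart row ((7-1) mod 4)+1 = 3. Row 7 is odd, so RS.
Chart row 3 tiled across columns 1-11: P K YO K YO P K YO K YO P
Right side: take the tiled row as-is (worked left to right from column 1).
Stitch 7 in working order -> K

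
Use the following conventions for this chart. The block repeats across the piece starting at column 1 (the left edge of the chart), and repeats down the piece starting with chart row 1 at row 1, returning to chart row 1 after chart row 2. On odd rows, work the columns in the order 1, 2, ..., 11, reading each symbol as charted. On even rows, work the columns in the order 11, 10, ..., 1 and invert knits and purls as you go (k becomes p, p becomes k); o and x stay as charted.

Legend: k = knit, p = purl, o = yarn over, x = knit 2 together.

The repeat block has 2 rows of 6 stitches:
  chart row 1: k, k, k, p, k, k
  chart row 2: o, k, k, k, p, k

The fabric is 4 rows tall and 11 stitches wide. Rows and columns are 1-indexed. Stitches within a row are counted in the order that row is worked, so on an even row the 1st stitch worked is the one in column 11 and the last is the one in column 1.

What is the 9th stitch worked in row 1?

Row 1: (1-1) mod 2 = 0, so use chart row 1. Odd row -> RS.
Chart row 1 tiled across columns 1-11: k k k p k k k k k p k
RS row: no reversal, no swap; stitch n worked = column n.
Stitch 9 in working order -> k

== STITCH ==
k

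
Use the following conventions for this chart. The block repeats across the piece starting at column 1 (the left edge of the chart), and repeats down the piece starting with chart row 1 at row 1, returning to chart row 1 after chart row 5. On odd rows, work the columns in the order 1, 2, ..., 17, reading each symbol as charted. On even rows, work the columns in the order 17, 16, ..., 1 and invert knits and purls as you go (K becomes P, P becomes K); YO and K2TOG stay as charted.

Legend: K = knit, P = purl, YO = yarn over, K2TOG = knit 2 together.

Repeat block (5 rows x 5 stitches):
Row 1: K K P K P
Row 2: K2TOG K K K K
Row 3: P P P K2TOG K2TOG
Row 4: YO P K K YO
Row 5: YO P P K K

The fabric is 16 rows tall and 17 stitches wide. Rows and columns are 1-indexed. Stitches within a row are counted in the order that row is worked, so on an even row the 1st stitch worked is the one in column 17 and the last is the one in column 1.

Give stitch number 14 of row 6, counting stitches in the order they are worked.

For row 6: chart row = ((6-1) mod 5) + 1 = 1; this is a WS (even) row.
Chart row 1 tiled across columns 1-17: K K P K P K K P K P K K P K P K K
WS: work from column 17 back to column 1 (reverse the tiled row), swapping K<->P (YO and K2TOG unchanged).
Row 6 as worked: P P K P K P P K P K P P K P K P P
Stitch 14 in working order -> P

Stitch:
P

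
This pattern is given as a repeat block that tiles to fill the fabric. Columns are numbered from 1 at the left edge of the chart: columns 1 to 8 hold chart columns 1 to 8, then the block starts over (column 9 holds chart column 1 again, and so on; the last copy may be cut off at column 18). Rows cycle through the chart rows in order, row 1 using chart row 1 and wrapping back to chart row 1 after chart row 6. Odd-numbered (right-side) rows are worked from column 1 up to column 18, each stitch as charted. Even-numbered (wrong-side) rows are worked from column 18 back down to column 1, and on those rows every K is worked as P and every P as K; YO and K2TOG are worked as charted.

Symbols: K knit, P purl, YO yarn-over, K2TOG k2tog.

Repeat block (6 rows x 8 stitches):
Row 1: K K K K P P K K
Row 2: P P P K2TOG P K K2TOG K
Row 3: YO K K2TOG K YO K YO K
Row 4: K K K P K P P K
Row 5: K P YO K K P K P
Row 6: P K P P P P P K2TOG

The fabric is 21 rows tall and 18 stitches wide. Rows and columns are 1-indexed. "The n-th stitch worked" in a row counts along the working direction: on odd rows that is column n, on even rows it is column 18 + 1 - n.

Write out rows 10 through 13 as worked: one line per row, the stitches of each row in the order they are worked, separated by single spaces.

Row 10: chart row 4, WS - tiled (columns 1-18): K K K P K P P K K K K P K P P K K K; work from column 18 back to 1 with K<->P swapped.
Row 11: chart row 5, RS - tile across columns 1-18 and work as-is.
Row 12: chart row 6, WS - tiled (columns 1-18): P K P P P P P K2TOG P K P P P P P K2TOG P K; work from column 18 back to 1 with K<->P swapped.
Row 13: chart row 1, RS - tile across columns 1-18 and work as-is.

== ROWS AS WORKED ==
P P P K K P K P P P P K K P K P P P
K P YO K K P K P K P YO K K P K P K P
P K K2TOG K K K K K P K K2TOG K K K K K P K
K K K K P P K K K K K K P P K K K K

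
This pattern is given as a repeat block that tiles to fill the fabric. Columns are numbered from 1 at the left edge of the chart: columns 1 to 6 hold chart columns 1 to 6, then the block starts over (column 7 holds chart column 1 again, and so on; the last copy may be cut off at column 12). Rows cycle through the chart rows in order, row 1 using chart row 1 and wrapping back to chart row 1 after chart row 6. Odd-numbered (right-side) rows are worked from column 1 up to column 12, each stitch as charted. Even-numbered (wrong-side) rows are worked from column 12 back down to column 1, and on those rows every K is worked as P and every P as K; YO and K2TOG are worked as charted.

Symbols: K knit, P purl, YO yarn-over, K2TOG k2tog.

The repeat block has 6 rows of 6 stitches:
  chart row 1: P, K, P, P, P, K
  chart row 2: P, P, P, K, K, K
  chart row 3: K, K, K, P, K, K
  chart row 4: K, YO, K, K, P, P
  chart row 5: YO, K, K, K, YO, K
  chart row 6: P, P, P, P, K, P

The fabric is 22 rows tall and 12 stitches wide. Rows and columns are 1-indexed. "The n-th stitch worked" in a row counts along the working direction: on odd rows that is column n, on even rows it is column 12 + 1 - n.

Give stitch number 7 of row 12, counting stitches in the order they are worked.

Row 12: (12-1) mod 6 = 5, so use chart row 6. Even row -> WS.
Chart row 6 tiled across columns 1-12: P P P P K P P P P P K P
Wrong side: read the tiled row from column 12 down to 1 and exchange K with P (leave YO, K2TOG).
Row 12 as worked: K P K K K K K P K K K K
Stitch 7 in working order -> K

== STITCH ==
K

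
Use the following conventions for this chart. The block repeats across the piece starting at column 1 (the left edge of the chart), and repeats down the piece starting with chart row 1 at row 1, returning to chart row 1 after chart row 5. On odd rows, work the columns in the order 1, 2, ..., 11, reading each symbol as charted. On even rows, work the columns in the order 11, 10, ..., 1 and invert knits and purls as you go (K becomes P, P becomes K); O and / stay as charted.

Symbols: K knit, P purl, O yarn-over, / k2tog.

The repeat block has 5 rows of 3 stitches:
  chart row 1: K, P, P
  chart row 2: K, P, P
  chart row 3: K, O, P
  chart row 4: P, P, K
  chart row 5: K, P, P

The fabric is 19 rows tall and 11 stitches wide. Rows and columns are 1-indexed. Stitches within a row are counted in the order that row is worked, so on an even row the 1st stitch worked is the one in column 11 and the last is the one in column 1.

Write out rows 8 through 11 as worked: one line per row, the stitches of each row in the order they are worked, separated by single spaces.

Row 8: chart row 3, WS - tiled (columns 1-11): K O P K O P K O P K O; work from column 11 back to 1 with K<->P swapped.
Row 9: chart row 4, RS - tile across columns 1-11 and work as-is.
Row 10: chart row 5, WS - tiled (columns 1-11): K P P K P P K P P K P; work from column 11 back to 1 with K<->P swapped.
Row 11: chart row 1, RS - tile across columns 1-11 and work as-is.

== ROWS AS WORKED ==
O P K O P K O P K O P
P P K P P K P P K P P
K P K K P K K P K K P
K P P K P P K P P K P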